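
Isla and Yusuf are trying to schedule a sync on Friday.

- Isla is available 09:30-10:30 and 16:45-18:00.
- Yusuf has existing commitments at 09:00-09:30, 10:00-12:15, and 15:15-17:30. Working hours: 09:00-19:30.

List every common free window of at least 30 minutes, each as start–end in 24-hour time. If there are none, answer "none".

Yusuf free within 09:00–19:30: 09:30–10:00, 12:15–15:15, 17:30–19:30.
Isla ∩ Yusuf: 09:30–10:00, 17:30–18:00.
Windows ≥ 30 min: 09:30–10:00, 17:30–18:00.

09:30–10:00, 17:30–18:00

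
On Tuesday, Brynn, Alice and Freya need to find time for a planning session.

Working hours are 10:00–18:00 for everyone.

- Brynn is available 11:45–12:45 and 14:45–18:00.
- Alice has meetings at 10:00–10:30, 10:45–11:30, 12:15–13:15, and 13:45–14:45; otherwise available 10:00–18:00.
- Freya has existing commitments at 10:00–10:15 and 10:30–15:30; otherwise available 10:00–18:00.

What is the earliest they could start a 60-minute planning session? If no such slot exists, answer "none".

15:30

Alice free within 10:00–18:00: 10:30–10:45, 11:30–12:15, 13:15–13:45, 14:45–18:00.
Freya free within 10:00–18:00: 10:15–10:30, 15:30–18:00.
Brynn ∩ Alice: 11:45–12:15, 14:45–18:00.
Brynn ∩ Alice ∩ Freya: 15:30–18:00.
Windows ≥ 60 min: 15:30–18:00.
Earliest such window starts at 15:30.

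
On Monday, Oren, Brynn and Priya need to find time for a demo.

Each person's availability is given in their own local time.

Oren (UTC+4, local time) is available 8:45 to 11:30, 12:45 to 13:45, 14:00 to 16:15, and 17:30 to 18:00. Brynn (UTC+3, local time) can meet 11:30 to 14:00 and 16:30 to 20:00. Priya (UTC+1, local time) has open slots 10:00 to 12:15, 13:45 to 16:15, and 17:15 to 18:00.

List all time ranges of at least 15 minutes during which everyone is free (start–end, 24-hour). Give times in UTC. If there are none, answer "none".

Oren → UTC: 04:45–07:30, 08:45–09:45, 10:00–12:15, 13:30–14:00.
Brynn → UTC: 08:30–11:00, 13:30–17:00.
Priya → UTC: 09:00–11:15, 12:45–15:15, 16:15–17:00.
Oren ∩ Brynn: 08:45–09:45, 10:00–11:00, 13:30–14:00.
Oren ∩ Brynn ∩ Priya: 09:00–09:45, 10:00–11:00, 13:30–14:00.
Windows ≥ 15 min: 09:00–09:45, 10:00–11:00, 13:30–14:00.

09:00–09:45, 10:00–11:00, 13:30–14:00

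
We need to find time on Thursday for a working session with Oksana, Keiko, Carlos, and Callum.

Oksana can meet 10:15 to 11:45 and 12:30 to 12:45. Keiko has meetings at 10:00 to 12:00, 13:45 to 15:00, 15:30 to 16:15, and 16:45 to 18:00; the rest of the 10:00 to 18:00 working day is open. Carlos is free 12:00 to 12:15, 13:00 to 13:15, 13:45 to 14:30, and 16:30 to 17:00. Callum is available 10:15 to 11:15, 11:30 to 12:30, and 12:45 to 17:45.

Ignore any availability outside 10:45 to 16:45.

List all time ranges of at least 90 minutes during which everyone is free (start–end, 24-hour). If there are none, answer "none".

none

Keiko free within 10:00–18:00: 12:00–13:45, 15:00–15:30, 16:15–16:45.
Oksana ∩ Keiko: 12:30–12:45.
Oksana ∩ Keiko ∩ Carlos: (none).
Oksana ∩ Keiko ∩ Carlos ∩ Callum: (none).
Restricted to 10:45–16:45: (none).
Windows ≥ 90 min: (none).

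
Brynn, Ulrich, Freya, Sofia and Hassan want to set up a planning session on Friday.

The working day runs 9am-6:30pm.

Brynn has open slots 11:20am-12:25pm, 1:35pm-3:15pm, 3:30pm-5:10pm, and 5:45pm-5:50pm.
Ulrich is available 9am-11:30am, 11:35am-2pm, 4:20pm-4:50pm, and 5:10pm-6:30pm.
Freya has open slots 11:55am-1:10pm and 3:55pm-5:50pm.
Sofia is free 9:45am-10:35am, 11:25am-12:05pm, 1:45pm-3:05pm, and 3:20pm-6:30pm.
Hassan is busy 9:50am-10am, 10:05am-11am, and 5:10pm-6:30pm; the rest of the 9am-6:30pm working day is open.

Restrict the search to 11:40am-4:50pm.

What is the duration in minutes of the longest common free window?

Hassan free within 09:00–18:30: 09:00–09:50, 10:00–10:05, 11:00–17:10.
Brynn ∩ Ulrich: 11:20–11:30, 11:35–12:25, 13:35–14:00, 16:20–16:50, 17:45–17:50.
Brynn ∩ Ulrich ∩ Freya: 11:55–12:25, 16:20–16:50, 17:45–17:50.
Brynn ∩ Ulrich ∩ Freya ∩ Sofia: 11:55–12:05, 16:20–16:50, 17:45–17:50.
Brynn ∩ Ulrich ∩ Freya ∩ Sofia ∩ Hassan: 11:55–12:05, 16:20–16:50.
Restricted to 11:40–16:50: 11:55–12:05, 16:20–16:50.
Common window lengths: 10, 30 min; longest is 30.

30 minutes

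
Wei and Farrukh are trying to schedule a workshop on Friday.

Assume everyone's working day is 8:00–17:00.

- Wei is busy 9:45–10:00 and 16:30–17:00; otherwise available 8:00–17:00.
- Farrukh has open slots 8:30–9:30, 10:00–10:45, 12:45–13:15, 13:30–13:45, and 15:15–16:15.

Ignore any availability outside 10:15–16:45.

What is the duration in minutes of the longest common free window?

Wei free within 08:00–17:00: 08:00–09:45, 10:00–16:30.
Wei ∩ Farrukh: 08:30–09:30, 10:00–10:45, 12:45–13:15, 13:30–13:45, 15:15–16:15.
Restricted to 10:15–16:45: 10:15–10:45, 12:45–13:15, 13:30–13:45, 15:15–16:15.
Common window lengths: 30, 30, 15, 60 min; longest is 60.

60 minutes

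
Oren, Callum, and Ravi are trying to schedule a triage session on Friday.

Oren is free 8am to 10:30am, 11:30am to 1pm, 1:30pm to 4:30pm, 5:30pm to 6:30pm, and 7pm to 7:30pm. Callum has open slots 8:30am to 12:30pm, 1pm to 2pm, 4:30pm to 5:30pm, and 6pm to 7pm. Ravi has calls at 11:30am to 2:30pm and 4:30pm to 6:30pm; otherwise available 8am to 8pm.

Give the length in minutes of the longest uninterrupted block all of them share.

120 minutes

Ravi free within 08:00–20:00: 08:00–11:30, 14:30–16:30, 18:30–20:00.
Oren ∩ Callum: 08:30–10:30, 11:30–12:30, 13:30–14:00, 18:00–18:30.
Oren ∩ Callum ∩ Ravi: 08:30–10:30.
Single common window of 120 minutes.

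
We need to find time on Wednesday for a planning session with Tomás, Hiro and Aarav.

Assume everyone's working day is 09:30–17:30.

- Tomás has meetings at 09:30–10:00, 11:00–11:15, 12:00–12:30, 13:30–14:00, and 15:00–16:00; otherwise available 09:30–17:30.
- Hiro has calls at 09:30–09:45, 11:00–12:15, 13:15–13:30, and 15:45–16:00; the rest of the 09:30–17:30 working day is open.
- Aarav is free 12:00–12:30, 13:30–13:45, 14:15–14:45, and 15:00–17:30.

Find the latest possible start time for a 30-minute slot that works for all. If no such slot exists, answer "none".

17:00

Tomás free within 09:30–17:30: 10:00–11:00, 11:15–12:00, 12:30–13:30, 14:00–15:00, 16:00–17:30.
Hiro free within 09:30–17:30: 09:45–11:00, 12:15–13:15, 13:30–15:45, 16:00–17:30.
Tomás ∩ Hiro: 10:00–11:00, 12:30–13:15, 14:00–15:00, 16:00–17:30.
Tomás ∩ Hiro ∩ Aarav: 14:15–14:45, 16:00–17:30.
Windows ≥ 30 min: 14:15–14:45, 16:00–17:30.
Latest start in the last window 16:00–17:30 is 17:30 − 30 min = 17:00.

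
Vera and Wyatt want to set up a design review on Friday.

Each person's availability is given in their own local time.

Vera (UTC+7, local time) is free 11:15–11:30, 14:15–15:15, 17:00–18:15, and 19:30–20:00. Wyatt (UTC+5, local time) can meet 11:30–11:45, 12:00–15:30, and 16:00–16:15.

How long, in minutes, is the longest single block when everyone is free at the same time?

60 minutes

Vera → UTC: 04:15–04:30, 07:15–08:15, 10:00–11:15, 12:30–13:00.
Wyatt → UTC: 06:30–06:45, 07:00–10:30, 11:00–11:15.
Vera ∩ Wyatt: 07:15–08:15, 10:00–10:30, 11:00–11:15.
Common window lengths: 60, 30, 15 min; longest is 60.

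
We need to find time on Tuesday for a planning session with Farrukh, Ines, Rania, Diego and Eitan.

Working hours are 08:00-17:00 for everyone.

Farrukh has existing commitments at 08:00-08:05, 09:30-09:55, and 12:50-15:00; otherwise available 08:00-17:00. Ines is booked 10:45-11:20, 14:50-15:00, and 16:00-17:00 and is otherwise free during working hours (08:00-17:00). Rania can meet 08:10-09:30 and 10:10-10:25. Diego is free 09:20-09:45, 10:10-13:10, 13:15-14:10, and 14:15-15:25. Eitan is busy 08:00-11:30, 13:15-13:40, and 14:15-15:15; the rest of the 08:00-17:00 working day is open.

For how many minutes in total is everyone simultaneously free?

0 minutes

Farrukh free within 08:00–17:00: 08:05–09:30, 09:55–12:50, 15:00–17:00.
Ines free within 08:00–17:00: 08:00–10:45, 11:20–14:50, 15:00–16:00.
Eitan free within 08:00–17:00: 11:30–13:15, 13:40–14:15, 15:15–17:00.
Farrukh ∩ Ines: 08:05–09:30, 09:55–10:45, 11:20–12:50, 15:00–16:00.
Farrukh ∩ Ines ∩ Rania: 08:10–09:30, 10:10–10:25.
Farrukh ∩ Ines ∩ Rania ∩ Diego: 09:20–09:30, 10:10–10:25.
Farrukh ∩ Ines ∩ Rania ∩ Diego ∩ Eitan: (none).
Total common minutes: 0.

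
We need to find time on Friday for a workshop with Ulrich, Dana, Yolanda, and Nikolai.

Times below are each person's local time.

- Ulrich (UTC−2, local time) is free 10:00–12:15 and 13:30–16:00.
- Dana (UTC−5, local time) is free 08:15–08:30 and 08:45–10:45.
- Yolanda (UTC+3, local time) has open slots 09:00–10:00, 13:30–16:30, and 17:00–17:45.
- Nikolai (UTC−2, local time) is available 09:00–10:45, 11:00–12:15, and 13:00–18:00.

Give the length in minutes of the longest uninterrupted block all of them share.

15 minutes

Ulrich → UTC: 12:00–14:15, 15:30–18:00.
Dana → UTC: 13:15–13:30, 13:45–15:45.
Yolanda → UTC: 06:00–07:00, 10:30–13:30, 14:00–14:45.
Nikolai → UTC: 11:00–12:45, 13:00–14:15, 15:00–20:00.
Ulrich ∩ Dana: 13:15–13:30, 13:45–14:15, 15:30–15:45.
Ulrich ∩ Dana ∩ Yolanda: 13:15–13:30, 14:00–14:15.
Ulrich ∩ Dana ∩ Yolanda ∩ Nikolai: 13:15–13:30, 14:00–14:15.
Common window lengths: 15, 15 min; longest is 15.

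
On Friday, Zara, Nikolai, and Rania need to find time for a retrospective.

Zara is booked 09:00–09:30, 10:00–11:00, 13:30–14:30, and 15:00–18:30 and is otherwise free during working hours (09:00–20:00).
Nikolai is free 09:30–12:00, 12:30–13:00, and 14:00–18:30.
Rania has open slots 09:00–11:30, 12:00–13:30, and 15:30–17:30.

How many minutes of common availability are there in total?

Zara free within 09:00–20:00: 09:30–10:00, 11:00–13:30, 14:30–15:00, 18:30–20:00.
Zara ∩ Nikolai: 09:30–10:00, 11:00–12:00, 12:30–13:00, 14:30–15:00.
Zara ∩ Nikolai ∩ Rania: 09:30–10:00, 11:00–11:30, 12:30–13:00.
Total common minutes: 30 + 30 + 30 = 90.

90 minutes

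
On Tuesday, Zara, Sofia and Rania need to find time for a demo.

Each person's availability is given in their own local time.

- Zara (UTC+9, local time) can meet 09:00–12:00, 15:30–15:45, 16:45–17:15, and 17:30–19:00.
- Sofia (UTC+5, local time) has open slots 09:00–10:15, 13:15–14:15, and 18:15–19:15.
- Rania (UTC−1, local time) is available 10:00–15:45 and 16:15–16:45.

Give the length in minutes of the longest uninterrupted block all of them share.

0 minutes

Zara → UTC: 00:00–03:00, 06:30–06:45, 07:45–08:15, 08:30–10:00.
Sofia → UTC: 04:00–05:15, 08:15–09:15, 13:15–14:15.
Rania → UTC: 11:00–16:45, 17:15–17:45.
Zara ∩ Sofia: 08:30–09:15.
Zara ∩ Sofia ∩ Rania: (none).
No common window.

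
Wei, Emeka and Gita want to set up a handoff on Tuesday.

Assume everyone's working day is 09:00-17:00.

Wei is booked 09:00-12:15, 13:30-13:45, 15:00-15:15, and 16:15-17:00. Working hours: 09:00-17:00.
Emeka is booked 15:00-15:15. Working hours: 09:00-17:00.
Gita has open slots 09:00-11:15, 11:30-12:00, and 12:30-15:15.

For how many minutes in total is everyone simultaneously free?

135 minutes

Wei free within 09:00–17:00: 12:15–13:30, 13:45–15:00, 15:15–16:15.
Emeka free within 09:00–17:00: 09:00–15:00, 15:15–17:00.
Wei ∩ Emeka: 12:15–13:30, 13:45–15:00, 15:15–16:15.
Wei ∩ Emeka ∩ Gita: 12:30–13:30, 13:45–15:00.
Total common minutes: 60 + 75 = 135.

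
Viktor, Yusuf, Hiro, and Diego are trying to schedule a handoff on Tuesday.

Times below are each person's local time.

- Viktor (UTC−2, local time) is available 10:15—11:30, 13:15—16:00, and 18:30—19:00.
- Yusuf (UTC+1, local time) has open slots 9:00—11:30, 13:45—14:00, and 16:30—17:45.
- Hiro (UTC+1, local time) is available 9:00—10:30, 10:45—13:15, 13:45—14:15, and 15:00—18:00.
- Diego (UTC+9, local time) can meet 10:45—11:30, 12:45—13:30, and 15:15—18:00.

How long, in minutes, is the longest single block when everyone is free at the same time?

0 minutes

Viktor → UTC: 12:15–13:30, 15:15–18:00, 20:30–21:00.
Yusuf → UTC: 08:00–10:30, 12:45–13:00, 15:30–16:45.
Hiro → UTC: 08:00–09:30, 09:45–12:15, 12:45–13:15, 14:00–17:00.
Diego → UTC: 01:45–02:30, 03:45–04:30, 06:15–09:00.
Viktor ∩ Yusuf: 12:45–13:00, 15:30–16:45.
Viktor ∩ Yusuf ∩ Hiro: 12:45–13:00, 15:30–16:45.
Viktor ∩ Yusuf ∩ Hiro ∩ Diego: (none).
No common window.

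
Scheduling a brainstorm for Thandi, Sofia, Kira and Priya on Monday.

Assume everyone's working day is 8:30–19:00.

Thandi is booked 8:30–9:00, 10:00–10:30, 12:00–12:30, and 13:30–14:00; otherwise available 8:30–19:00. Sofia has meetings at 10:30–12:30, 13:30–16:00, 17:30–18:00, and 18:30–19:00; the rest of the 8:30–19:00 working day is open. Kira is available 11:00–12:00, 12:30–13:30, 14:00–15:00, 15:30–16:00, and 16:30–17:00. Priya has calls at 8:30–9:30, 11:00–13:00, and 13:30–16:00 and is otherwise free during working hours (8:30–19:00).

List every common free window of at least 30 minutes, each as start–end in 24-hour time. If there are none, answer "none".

13:00–13:30, 16:30–17:00

Thandi free within 08:30–19:00: 09:00–10:00, 10:30–12:00, 12:30–13:30, 14:00–19:00.
Sofia free within 08:30–19:00: 08:30–10:30, 12:30–13:30, 16:00–17:30, 18:00–18:30.
Priya free within 08:30–19:00: 09:30–11:00, 13:00–13:30, 16:00–19:00.
Thandi ∩ Sofia: 09:00–10:00, 12:30–13:30, 16:00–17:30, 18:00–18:30.
Thandi ∩ Sofia ∩ Kira: 12:30–13:30, 16:30–17:00.
Thandi ∩ Sofia ∩ Kira ∩ Priya: 13:00–13:30, 16:30–17:00.
Windows ≥ 30 min: 13:00–13:30, 16:30–17:00.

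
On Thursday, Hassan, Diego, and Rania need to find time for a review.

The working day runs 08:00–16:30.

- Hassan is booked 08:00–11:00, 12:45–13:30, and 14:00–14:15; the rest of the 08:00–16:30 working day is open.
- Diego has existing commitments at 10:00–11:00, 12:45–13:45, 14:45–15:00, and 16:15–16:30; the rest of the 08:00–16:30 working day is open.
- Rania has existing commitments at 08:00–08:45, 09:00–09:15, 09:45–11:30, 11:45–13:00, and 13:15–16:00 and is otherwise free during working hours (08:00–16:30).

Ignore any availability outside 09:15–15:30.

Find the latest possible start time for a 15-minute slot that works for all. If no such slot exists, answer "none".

Hassan free within 08:00–16:30: 11:00–12:45, 13:30–14:00, 14:15–16:30.
Diego free within 08:00–16:30: 08:00–10:00, 11:00–12:45, 13:45–14:45, 15:00–16:15.
Rania free within 08:00–16:30: 08:45–09:00, 09:15–09:45, 11:30–11:45, 13:00–13:15, 16:00–16:30.
Hassan ∩ Diego: 11:00–12:45, 13:45–14:00, 14:15–14:45, 15:00–16:15.
Hassan ∩ Diego ∩ Rania: 11:30–11:45, 16:00–16:15.
Restricted to 09:15–15:30: 11:30–11:45.
Windows ≥ 15 min: 11:30–11:45.
Latest start in the last window 11:30–11:45 is 11:45 − 15 min = 11:30.

11:30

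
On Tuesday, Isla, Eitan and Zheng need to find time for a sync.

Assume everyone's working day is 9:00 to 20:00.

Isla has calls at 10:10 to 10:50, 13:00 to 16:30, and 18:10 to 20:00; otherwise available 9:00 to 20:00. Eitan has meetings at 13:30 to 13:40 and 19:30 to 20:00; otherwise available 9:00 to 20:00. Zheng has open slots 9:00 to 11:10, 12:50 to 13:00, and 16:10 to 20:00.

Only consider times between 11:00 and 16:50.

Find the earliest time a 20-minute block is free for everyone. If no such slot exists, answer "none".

Isla free within 09:00–20:00: 09:00–10:10, 10:50–13:00, 16:30–18:10.
Eitan free within 09:00–20:00: 09:00–13:30, 13:40–19:30.
Isla ∩ Eitan: 09:00–10:10, 10:50–13:00, 16:30–18:10.
Isla ∩ Eitan ∩ Zheng: 09:00–10:10, 10:50–11:10, 12:50–13:00, 16:30–18:10.
Restricted to 11:00–16:50: 11:00–11:10, 12:50–13:00, 16:30–16:50.
Windows ≥ 20 min: 16:30–16:50.
Earliest such window starts at 16:30.

16:30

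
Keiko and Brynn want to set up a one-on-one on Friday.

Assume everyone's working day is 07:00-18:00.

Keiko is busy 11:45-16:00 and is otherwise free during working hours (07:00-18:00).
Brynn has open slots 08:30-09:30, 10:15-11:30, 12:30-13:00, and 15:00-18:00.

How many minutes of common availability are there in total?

255 minutes

Keiko free within 07:00–18:00: 07:00–11:45, 16:00–18:00.
Keiko ∩ Brynn: 08:30–09:30, 10:15–11:30, 16:00–18:00.
Total common minutes: 60 + 75 + 120 = 255.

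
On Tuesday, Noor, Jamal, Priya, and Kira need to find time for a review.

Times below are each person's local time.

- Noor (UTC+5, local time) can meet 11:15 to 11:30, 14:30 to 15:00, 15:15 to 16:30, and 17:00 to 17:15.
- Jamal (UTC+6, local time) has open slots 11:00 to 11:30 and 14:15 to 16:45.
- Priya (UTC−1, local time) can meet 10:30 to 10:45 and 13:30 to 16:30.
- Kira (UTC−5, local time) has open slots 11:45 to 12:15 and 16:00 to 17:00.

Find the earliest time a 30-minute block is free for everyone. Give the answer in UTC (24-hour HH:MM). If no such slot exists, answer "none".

none

Noor → UTC: 06:15–06:30, 09:30–10:00, 10:15–11:30, 12:00–12:15.
Jamal → UTC: 05:00–05:30, 08:15–10:45.
Priya → UTC: 11:30–11:45, 14:30–17:30.
Kira → UTC: 16:45–17:15, 21:00–22:00.
Noor ∩ Jamal: 09:30–10:00, 10:15–10:45.
Noor ∩ Jamal ∩ Priya: (none).
Noor ∩ Jamal ∩ Priya ∩ Kira: (none).
Windows ≥ 30 min: (none).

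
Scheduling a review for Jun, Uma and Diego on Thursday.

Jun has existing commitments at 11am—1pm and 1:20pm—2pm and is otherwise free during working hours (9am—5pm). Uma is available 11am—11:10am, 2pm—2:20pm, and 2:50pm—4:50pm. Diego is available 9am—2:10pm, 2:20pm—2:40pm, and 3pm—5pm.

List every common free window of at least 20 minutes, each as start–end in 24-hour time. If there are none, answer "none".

15:00–16:50

Jun free within 09:00–17:00: 09:00–11:00, 13:00–13:20, 14:00–17:00.
Jun ∩ Uma: 14:00–14:20, 14:50–16:50.
Jun ∩ Uma ∩ Diego: 14:00–14:10, 15:00–16:50.
Windows ≥ 20 min: 15:00–16:50.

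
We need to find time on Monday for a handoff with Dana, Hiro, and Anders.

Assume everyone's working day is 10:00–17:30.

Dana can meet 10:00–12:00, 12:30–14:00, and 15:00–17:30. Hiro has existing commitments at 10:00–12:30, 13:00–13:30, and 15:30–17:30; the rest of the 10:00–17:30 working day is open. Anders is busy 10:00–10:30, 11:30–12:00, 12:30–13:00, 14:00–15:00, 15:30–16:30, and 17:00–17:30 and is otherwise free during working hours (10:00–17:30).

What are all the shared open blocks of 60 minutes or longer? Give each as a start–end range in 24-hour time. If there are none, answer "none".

none

Hiro free within 10:00–17:30: 12:30–13:00, 13:30–15:30.
Anders free within 10:00–17:30: 10:30–11:30, 12:00–12:30, 13:00–14:00, 15:00–15:30, 16:30–17:00.
Dana ∩ Hiro: 12:30–13:00, 13:30–14:00, 15:00–15:30.
Dana ∩ Hiro ∩ Anders: 13:30–14:00, 15:00–15:30.
Windows ≥ 60 min: (none).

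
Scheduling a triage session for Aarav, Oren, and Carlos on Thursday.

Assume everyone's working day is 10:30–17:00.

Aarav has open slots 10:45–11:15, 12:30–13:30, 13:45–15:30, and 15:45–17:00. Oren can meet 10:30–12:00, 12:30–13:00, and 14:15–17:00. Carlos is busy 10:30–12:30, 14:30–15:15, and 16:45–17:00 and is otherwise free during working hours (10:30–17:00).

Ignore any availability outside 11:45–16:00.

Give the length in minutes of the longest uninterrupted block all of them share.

30 minutes

Carlos free within 10:30–17:00: 12:30–14:30, 15:15–16:45.
Aarav ∩ Oren: 10:45–11:15, 12:30–13:00, 14:15–15:30, 15:45–17:00.
Aarav ∩ Oren ∩ Carlos: 12:30–13:00, 14:15–14:30, 15:15–15:30, 15:45–16:45.
Restricted to 11:45–16:00: 12:30–13:00, 14:15–14:30, 15:15–15:30, 15:45–16:00.
Common window lengths: 30, 15, 15, 15 min; longest is 30.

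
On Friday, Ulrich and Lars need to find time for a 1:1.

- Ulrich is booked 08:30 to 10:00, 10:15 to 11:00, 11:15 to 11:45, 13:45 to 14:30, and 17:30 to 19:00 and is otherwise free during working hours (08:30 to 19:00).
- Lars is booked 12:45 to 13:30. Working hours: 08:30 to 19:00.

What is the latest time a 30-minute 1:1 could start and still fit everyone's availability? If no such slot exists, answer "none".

17:00

Ulrich free within 08:30–19:00: 10:00–10:15, 11:00–11:15, 11:45–13:45, 14:30–17:30.
Lars free within 08:30–19:00: 08:30–12:45, 13:30–19:00.
Ulrich ∩ Lars: 10:00–10:15, 11:00–11:15, 11:45–12:45, 13:30–13:45, 14:30–17:30.
Windows ≥ 30 min: 11:45–12:45, 14:30–17:30.
Latest start in the last window 14:30–17:30 is 17:30 − 30 min = 17:00.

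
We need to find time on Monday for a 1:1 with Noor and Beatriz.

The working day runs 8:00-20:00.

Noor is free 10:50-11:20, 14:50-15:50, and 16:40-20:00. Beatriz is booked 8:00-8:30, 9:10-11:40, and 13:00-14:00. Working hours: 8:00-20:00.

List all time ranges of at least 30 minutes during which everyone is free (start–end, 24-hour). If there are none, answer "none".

14:50–15:50, 16:40–20:00

Beatriz free within 08:00–20:00: 08:30–09:10, 11:40–13:00, 14:00–20:00.
Noor ∩ Beatriz: 14:50–15:50, 16:40–20:00.
Windows ≥ 30 min: 14:50–15:50, 16:40–20:00.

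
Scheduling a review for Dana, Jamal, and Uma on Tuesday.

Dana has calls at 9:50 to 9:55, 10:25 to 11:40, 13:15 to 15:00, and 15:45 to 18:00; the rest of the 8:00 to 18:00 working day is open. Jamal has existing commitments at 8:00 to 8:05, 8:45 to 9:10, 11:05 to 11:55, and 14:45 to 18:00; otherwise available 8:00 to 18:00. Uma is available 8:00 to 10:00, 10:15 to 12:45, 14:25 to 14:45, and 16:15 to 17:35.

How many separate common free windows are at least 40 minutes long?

Dana free within 08:00–18:00: 08:00–09:50, 09:55–10:25, 11:40–13:15, 15:00–15:45.
Jamal free within 08:00–18:00: 08:05–08:45, 09:10–11:05, 11:55–14:45.
Dana ∩ Jamal: 08:05–08:45, 09:10–09:50, 09:55–10:25, 11:55–13:15.
Dana ∩ Jamal ∩ Uma: 08:05–08:45, 09:10–09:50, 09:55–10:00, 10:15–10:25, 11:55–12:45.
Windows ≥ 40 min: 08:05–08:45, 09:10–09:50, 11:55–12:45.
That's 3 windows.

3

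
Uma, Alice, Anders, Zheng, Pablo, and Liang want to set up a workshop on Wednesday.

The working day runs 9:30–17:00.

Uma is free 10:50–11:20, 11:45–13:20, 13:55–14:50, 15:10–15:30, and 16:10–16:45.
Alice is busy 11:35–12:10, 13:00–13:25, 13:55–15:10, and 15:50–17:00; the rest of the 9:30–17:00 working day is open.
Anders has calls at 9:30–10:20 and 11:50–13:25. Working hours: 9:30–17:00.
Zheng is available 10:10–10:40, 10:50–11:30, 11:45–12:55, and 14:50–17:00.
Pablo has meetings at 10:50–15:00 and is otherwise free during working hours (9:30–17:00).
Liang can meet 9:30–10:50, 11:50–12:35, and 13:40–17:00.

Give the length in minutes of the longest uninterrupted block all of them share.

Alice free within 09:30–17:00: 09:30–11:35, 12:10–13:00, 13:25–13:55, 15:10–15:50.
Anders free within 09:30–17:00: 10:20–11:50, 13:25–17:00.
Pablo free within 09:30–17:00: 09:30–10:50, 15:00–17:00.
Uma ∩ Alice: 10:50–11:20, 12:10–13:00, 15:10–15:30.
Uma ∩ Alice ∩ Anders: 10:50–11:20, 15:10–15:30.
Uma ∩ Alice ∩ Anders ∩ Zheng: 10:50–11:20, 15:10–15:30.
Uma ∩ Alice ∩ Anders ∩ Zheng ∩ Pablo: 15:10–15:30.
Uma ∩ Alice ∩ Anders ∩ Zheng ∩ Pablo ∩ Liang: 15:10–15:30.
Single common window of 20 minutes.

20 minutes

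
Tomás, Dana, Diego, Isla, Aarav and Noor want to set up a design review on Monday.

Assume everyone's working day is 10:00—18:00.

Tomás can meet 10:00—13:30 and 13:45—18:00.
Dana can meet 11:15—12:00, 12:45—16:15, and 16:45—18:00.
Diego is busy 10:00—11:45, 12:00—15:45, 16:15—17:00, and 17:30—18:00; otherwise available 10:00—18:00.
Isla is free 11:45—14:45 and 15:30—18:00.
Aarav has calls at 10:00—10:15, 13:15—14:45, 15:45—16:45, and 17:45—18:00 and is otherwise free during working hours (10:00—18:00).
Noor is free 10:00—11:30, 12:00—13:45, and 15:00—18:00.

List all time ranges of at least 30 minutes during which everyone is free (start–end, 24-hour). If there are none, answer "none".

17:00–17:30

Diego free within 10:00–18:00: 11:45–12:00, 15:45–16:15, 17:00–17:30.
Aarav free within 10:00–18:00: 10:15–13:15, 14:45–15:45, 16:45–17:45.
Tomás ∩ Dana: 11:15–12:00, 12:45–13:30, 13:45–16:15, 16:45–18:00.
Tomás ∩ Dana ∩ Diego: 11:45–12:00, 15:45–16:15, 17:00–17:30.
Tomás ∩ Dana ∩ Diego ∩ Isla: 11:45–12:00, 15:45–16:15, 17:00–17:30.
Tomás ∩ Dana ∩ Diego ∩ Isla ∩ Aarav: 11:45–12:00, 17:00–17:30.
Tomás ∩ Dana ∩ Diego ∩ Isla ∩ Aarav ∩ Noor: 17:00–17:30.
Windows ≥ 30 min: 17:00–17:30.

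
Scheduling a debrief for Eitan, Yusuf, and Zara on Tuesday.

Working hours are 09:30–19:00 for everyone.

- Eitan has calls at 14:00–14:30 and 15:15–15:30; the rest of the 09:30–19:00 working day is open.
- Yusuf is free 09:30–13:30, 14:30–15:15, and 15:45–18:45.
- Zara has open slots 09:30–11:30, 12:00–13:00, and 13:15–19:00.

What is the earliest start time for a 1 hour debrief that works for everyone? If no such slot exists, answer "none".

09:30

Eitan free within 09:30–19:00: 09:30–14:00, 14:30–15:15, 15:30–19:00.
Eitan ∩ Yusuf: 09:30–13:30, 14:30–15:15, 15:45–18:45.
Eitan ∩ Yusuf ∩ Zara: 09:30–11:30, 12:00–13:00, 13:15–13:30, 14:30–15:15, 15:45–18:45.
Windows ≥ 60 min: 09:30–11:30, 12:00–13:00, 15:45–18:45.
Earliest such window starts at 09:30.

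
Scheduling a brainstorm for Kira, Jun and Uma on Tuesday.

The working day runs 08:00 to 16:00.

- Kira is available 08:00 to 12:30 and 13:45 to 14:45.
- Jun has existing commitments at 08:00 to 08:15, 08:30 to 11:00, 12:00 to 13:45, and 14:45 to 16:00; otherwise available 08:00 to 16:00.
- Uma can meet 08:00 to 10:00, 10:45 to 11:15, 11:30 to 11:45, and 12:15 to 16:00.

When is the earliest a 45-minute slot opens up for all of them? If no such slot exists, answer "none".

Jun free within 08:00–16:00: 08:15–08:30, 11:00–12:00, 13:45–14:45.
Kira ∩ Jun: 08:15–08:30, 11:00–12:00, 13:45–14:45.
Kira ∩ Jun ∩ Uma: 08:15–08:30, 11:00–11:15, 11:30–11:45, 13:45–14:45.
Windows ≥ 45 min: 13:45–14:45.
Earliest such window starts at 13:45.

13:45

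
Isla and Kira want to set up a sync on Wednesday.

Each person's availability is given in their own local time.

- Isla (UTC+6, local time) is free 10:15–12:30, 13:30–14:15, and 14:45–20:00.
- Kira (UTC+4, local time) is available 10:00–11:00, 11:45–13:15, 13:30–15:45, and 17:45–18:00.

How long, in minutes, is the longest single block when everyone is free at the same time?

Isla → UTC: 04:15–06:30, 07:30–08:15, 08:45–14:00.
Kira → UTC: 06:00–07:00, 07:45–09:15, 09:30–11:45, 13:45–14:00.
Isla ∩ Kira: 06:00–06:30, 07:45–08:15, 08:45–09:15, 09:30–11:45, 13:45–14:00.
Common window lengths: 30, 30, 30, 135, 15 min; longest is 135.

135 minutes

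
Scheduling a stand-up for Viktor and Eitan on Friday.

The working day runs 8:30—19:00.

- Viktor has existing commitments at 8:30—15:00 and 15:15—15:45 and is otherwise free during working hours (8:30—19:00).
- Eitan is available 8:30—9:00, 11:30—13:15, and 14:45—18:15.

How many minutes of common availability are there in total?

165 minutes

Viktor free within 08:30–19:00: 15:00–15:15, 15:45–19:00.
Viktor ∩ Eitan: 15:00–15:15, 15:45–18:15.
Total common minutes: 15 + 150 = 165.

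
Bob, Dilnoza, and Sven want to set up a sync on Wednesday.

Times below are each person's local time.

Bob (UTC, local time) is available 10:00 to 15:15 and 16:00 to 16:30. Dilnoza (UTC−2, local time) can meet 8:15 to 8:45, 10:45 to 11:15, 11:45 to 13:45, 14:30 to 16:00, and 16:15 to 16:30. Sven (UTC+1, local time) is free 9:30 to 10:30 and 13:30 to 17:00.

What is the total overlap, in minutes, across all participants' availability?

Bob → UTC: 10:00–15:15, 16:00–16:30.
Dilnoza → UTC: 10:15–10:45, 12:45–13:15, 13:45–15:45, 16:30–18:00, 18:15–18:30.
Sven → UTC: 08:30–09:30, 12:30–16:00.
Bob ∩ Dilnoza: 10:15–10:45, 12:45–13:15, 13:45–15:15.
Bob ∩ Dilnoza ∩ Sven: 12:45–13:15, 13:45–15:15.
Total common minutes: 30 + 90 = 120.

120 minutes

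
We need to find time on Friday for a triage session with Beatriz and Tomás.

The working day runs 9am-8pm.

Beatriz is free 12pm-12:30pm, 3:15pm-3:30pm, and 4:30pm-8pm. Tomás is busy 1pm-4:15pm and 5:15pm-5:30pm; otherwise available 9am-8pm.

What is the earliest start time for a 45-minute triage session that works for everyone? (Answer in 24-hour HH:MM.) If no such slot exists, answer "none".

Tomás free within 09:00–20:00: 09:00–13:00, 16:15–17:15, 17:30–20:00.
Beatriz ∩ Tomás: 12:00–12:30, 16:30–17:15, 17:30–20:00.
Windows ≥ 45 min: 16:30–17:15, 17:30–20:00.
Earliest such window starts at 16:30.

16:30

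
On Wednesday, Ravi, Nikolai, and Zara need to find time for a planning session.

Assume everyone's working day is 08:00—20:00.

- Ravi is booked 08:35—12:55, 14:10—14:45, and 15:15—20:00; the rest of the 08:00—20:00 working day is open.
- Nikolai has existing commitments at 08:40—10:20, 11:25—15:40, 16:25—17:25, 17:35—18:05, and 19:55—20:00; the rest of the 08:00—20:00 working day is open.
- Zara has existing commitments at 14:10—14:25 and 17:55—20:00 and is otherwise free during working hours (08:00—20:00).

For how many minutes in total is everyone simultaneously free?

Ravi free within 08:00–20:00: 08:00–08:35, 12:55–14:10, 14:45–15:15.
Nikolai free within 08:00–20:00: 08:00–08:40, 10:20–11:25, 15:40–16:25, 17:25–17:35, 18:05–19:55.
Zara free within 08:00–20:00: 08:00–14:10, 14:25–17:55.
Ravi ∩ Nikolai: 08:00–08:35.
Ravi ∩ Nikolai ∩ Zara: 08:00–08:35.
Total common minutes: 35.

35 minutes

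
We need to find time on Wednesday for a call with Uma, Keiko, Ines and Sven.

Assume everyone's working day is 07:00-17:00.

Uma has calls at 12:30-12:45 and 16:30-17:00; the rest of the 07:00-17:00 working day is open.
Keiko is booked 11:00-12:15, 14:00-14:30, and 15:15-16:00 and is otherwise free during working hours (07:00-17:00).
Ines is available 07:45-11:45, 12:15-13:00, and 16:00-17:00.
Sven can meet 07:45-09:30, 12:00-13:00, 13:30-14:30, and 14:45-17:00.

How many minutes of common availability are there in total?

Uma free within 07:00–17:00: 07:00–12:30, 12:45–16:30.
Keiko free within 07:00–17:00: 07:00–11:00, 12:15–14:00, 14:30–15:15, 16:00–17:00.
Uma ∩ Keiko: 07:00–11:00, 12:15–12:30, 12:45–14:00, 14:30–15:15, 16:00–16:30.
Uma ∩ Keiko ∩ Ines: 07:45–11:00, 12:15–12:30, 12:45–13:00, 16:00–16:30.
Uma ∩ Keiko ∩ Ines ∩ Sven: 07:45–09:30, 12:15–12:30, 12:45–13:00, 16:00–16:30.
Total common minutes: 105 + 15 + 15 + 30 = 165.

165 minutes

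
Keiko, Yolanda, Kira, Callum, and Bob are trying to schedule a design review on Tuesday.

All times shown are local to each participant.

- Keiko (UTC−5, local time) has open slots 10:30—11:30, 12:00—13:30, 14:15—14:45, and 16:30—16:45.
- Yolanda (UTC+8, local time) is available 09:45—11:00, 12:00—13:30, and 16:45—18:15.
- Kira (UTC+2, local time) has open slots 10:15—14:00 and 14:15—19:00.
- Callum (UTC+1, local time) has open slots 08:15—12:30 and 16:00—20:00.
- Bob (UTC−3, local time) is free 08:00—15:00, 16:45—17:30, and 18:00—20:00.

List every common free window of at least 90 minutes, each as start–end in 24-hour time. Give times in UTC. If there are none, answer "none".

none

Keiko → UTC: 15:30–16:30, 17:00–18:30, 19:15–19:45, 21:30–21:45.
Yolanda → UTC: 01:45–03:00, 04:00–05:30, 08:45–10:15.
Kira → UTC: 08:15–12:00, 12:15–17:00.
Callum → UTC: 07:15–11:30, 15:00–19:00.
Bob → UTC: 11:00–18:00, 19:45–20:30, 21:00–23:00.
Keiko ∩ Yolanda: (none).
Keiko ∩ Yolanda ∩ Kira: (none).
Keiko ∩ Yolanda ∩ Kira ∩ Callum: (none).
Keiko ∩ Yolanda ∩ Kira ∩ Callum ∩ Bob: (none).
Windows ≥ 90 min: (none).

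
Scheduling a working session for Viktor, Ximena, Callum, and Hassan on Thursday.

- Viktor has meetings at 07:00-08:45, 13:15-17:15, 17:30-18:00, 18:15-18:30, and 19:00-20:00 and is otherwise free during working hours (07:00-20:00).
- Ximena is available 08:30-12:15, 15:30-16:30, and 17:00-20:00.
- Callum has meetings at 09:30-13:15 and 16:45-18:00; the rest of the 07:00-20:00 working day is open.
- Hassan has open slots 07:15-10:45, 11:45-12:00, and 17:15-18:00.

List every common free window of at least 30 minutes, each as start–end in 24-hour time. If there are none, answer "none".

Viktor free within 07:00–20:00: 08:45–13:15, 17:15–17:30, 18:00–18:15, 18:30–19:00.
Callum free within 07:00–20:00: 07:00–09:30, 13:15–16:45, 18:00–20:00.
Viktor ∩ Ximena: 08:45–12:15, 17:15–17:30, 18:00–18:15, 18:30–19:00.
Viktor ∩ Ximena ∩ Callum: 08:45–09:30, 18:00–18:15, 18:30–19:00.
Viktor ∩ Ximena ∩ Callum ∩ Hassan: 08:45–09:30.
Windows ≥ 30 min: 08:45–09:30.

08:45–09:30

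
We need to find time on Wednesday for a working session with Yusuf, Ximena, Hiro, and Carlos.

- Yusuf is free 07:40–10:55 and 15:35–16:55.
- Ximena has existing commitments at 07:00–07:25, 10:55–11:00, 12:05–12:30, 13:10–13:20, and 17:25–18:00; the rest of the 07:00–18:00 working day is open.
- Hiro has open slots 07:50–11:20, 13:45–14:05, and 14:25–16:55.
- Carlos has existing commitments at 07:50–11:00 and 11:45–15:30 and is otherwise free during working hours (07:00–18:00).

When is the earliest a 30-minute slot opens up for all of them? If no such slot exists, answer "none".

Ximena free within 07:00–18:00: 07:25–10:55, 11:00–12:05, 12:30–13:10, 13:20–17:25.
Carlos free within 07:00–18:00: 07:00–07:50, 11:00–11:45, 15:30–18:00.
Yusuf ∩ Ximena: 07:40–10:55, 15:35–16:55.
Yusuf ∩ Ximena ∩ Hiro: 07:50–10:55, 15:35–16:55.
Yusuf ∩ Ximena ∩ Hiro ∩ Carlos: 15:35–16:55.
Windows ≥ 30 min: 15:35–16:55.
Earliest such window starts at 15:35.

15:35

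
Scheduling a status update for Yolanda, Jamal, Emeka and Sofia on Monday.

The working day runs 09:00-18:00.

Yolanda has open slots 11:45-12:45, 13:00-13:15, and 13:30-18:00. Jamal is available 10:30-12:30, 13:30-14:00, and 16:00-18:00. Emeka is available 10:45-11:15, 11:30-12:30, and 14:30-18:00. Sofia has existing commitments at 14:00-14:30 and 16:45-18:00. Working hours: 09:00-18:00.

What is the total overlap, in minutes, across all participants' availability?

Sofia free within 09:00–18:00: 09:00–14:00, 14:30–16:45.
Yolanda ∩ Jamal: 11:45–12:30, 13:30–14:00, 16:00–18:00.
Yolanda ∩ Jamal ∩ Emeka: 11:45–12:30, 16:00–18:00.
Yolanda ∩ Jamal ∩ Emeka ∩ Sofia: 11:45–12:30, 16:00–16:45.
Total common minutes: 45 + 45 = 90.

90 minutes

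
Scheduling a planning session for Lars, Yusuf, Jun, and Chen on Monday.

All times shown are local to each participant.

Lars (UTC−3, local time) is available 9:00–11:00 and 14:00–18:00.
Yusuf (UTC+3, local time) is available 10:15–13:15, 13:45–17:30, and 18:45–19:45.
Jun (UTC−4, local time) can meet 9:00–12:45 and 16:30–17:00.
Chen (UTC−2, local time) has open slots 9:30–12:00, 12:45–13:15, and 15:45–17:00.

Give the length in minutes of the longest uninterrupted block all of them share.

Lars → UTC: 12:00–14:00, 17:00–21:00.
Yusuf → UTC: 07:15–10:15, 10:45–14:30, 15:45–16:45.
Jun → UTC: 13:00–16:45, 20:30–21:00.
Chen → UTC: 11:30–14:00, 14:45–15:15, 17:45–19:00.
Lars ∩ Yusuf: 12:00–14:00.
Lars ∩ Yusuf ∩ Jun: 13:00–14:00.
Lars ∩ Yusuf ∩ Jun ∩ Chen: 13:00–14:00.
Single common window of 60 minutes.

60 minutes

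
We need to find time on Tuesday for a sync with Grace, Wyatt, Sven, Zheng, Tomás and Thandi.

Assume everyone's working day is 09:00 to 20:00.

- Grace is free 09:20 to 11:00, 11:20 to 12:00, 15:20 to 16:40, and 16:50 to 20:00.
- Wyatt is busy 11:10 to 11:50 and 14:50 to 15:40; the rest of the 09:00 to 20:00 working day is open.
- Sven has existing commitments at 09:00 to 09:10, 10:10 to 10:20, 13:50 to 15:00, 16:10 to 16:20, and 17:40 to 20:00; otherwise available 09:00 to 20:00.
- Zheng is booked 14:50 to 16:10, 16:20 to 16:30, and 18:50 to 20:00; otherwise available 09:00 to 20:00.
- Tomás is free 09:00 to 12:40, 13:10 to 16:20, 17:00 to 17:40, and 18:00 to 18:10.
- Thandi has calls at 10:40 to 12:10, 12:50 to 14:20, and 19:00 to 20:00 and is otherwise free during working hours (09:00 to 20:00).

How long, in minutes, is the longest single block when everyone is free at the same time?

50 minutes

Wyatt free within 09:00–20:00: 09:00–11:10, 11:50–14:50, 15:40–20:00.
Sven free within 09:00–20:00: 09:10–10:10, 10:20–13:50, 15:00–16:10, 16:20–17:40.
Zheng free within 09:00–20:00: 09:00–14:50, 16:10–16:20, 16:30–18:50.
Thandi free within 09:00–20:00: 09:00–10:40, 12:10–12:50, 14:20–19:00.
Grace ∩ Wyatt: 09:20–11:00, 11:50–12:00, 15:40–16:40, 16:50–20:00.
Grace ∩ Wyatt ∩ Sven: 09:20–10:10, 10:20–11:00, 11:50–12:00, 15:40–16:10, 16:20–16:40, 16:50–17:40.
Grace ∩ Wyatt ∩ Sven ∩ Zheng: 09:20–10:10, 10:20–11:00, 11:50–12:00, 16:30–16:40, 16:50–17:40.
Grace ∩ Wyatt ∩ Sven ∩ Zheng ∩ Tomás: 09:20–10:10, 10:20–11:00, 11:50–12:00, 17:00–17:40.
Grace ∩ Wyatt ∩ Sven ∩ Zheng ∩ Tomás ∩ Thandi: 09:20–10:10, 10:20–10:40, 17:00–17:40.
Common window lengths: 50, 20, 40 min; longest is 50.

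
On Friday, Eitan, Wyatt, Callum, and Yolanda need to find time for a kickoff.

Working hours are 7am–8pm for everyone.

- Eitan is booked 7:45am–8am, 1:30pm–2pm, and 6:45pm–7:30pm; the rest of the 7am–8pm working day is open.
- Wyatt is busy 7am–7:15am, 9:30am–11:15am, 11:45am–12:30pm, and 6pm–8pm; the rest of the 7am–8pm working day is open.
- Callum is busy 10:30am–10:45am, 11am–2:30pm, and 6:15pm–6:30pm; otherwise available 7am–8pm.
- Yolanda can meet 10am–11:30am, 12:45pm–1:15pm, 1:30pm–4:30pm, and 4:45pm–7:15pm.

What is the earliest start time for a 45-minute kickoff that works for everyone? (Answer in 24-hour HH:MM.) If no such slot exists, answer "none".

14:30

Eitan free within 07:00–20:00: 07:00–07:45, 08:00–13:30, 14:00–18:45, 19:30–20:00.
Wyatt free within 07:00–20:00: 07:15–09:30, 11:15–11:45, 12:30–18:00.
Callum free within 07:00–20:00: 07:00–10:30, 10:45–11:00, 14:30–18:15, 18:30–20:00.
Eitan ∩ Wyatt: 07:15–07:45, 08:00–09:30, 11:15–11:45, 12:30–13:30, 14:00–18:00.
Eitan ∩ Wyatt ∩ Callum: 07:15–07:45, 08:00–09:30, 14:30–18:00.
Eitan ∩ Wyatt ∩ Callum ∩ Yolanda: 14:30–16:30, 16:45–18:00.
Windows ≥ 45 min: 14:30–16:30, 16:45–18:00.
Earliest such window starts at 14:30.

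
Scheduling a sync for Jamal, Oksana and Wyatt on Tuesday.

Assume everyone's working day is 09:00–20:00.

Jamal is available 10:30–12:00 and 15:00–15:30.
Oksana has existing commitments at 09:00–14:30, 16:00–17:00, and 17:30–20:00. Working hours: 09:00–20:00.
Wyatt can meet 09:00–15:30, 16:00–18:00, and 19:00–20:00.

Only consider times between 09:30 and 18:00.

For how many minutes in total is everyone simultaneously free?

Oksana free within 09:00–20:00: 14:30–16:00, 17:00–17:30.
Jamal ∩ Oksana: 15:00–15:30.
Jamal ∩ Oksana ∩ Wyatt: 15:00–15:30.
Restricted to 09:30–18:00: 15:00–15:30.
Total common minutes: 30.

30 minutes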